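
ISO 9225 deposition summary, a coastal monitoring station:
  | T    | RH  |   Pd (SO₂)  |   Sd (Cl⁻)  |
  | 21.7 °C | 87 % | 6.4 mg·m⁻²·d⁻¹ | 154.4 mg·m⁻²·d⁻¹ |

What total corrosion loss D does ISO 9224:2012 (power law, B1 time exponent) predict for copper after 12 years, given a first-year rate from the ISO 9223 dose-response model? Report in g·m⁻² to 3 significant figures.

copper: T>10 °C ⇒ hinge -0.080·(21.7−10) = -0.9360
  SO₂ term: 0.0053·6.4^0.26·exp(0.059·87-0.9360) = 0.571
  Sd branch = 0.01025·Sd^0.27·e^(0.036·RH+0.049·T) = 2.652 μm/a
  r_corr = 0.571 + 2.652 = 3.223 μm/a
Power-law: D(12) = r_corr · 12^0.667
  D(12) = 3.223 × 12^0.667 = 3.223 × 5.246 = 16.91 μm
  Mass loss = 16.91 μm × 8.96 g/cm³ = 151.5 g·m⁻²

D(12) = 152 g·m⁻²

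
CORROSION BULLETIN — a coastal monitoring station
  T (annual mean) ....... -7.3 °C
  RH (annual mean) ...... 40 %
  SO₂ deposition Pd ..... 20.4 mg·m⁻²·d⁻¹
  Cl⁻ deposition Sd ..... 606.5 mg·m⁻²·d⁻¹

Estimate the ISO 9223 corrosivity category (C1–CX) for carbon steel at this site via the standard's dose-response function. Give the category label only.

carbon steel: T≤10 °C ⇒ hinge +0.150·(-7.3−10) = -2.5950
  SO₂ term: 1.77·20.4^0.52·exp(0.02·40-2.5950) = 1.411
  Cl⁻ term: 0.102·606.5^0.62·exp(0.033·40+0.04·-7.3) = 15.15
  sum: 1.411 + 15.15 → r_corr = 16.56 μm/a
16.6 μm/a falls in (1.3, 25] for carbon steel → category C2

C2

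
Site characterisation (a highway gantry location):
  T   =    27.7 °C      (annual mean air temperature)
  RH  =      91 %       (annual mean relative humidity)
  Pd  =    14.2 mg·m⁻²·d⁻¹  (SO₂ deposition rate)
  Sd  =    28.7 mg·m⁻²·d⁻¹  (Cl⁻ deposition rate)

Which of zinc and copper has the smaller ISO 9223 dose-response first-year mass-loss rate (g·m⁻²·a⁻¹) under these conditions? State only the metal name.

zinc

zinc: temperature factor f = -0.071·(17.7) = -1.2567
  sulphur-dioxide contribution → 0.7758 μm/a
  chloride contribution → 2.587 μm/a
  total first-year rate 3.363 μm/a
  mass loss = 3.363 μm/a × 7.14 g/cm³ = 24.01 g·m⁻²·a⁻¹
copper: T>10 °C ⇒ hinge -0.080·(27.7−10) = -1.4160
  sulphur-dioxide contribution → 0.5503 μm/a
  chloride contribution → 2.61 μm/a
  total first-year rate 3.16 μm/a
  mass loss = 3.16 μm/a × 8.96 g/cm³ = 28.31 g·m⁻²·a⁻¹
Ordering by g·m⁻²·a⁻¹: copper (28.3) > zinc (24)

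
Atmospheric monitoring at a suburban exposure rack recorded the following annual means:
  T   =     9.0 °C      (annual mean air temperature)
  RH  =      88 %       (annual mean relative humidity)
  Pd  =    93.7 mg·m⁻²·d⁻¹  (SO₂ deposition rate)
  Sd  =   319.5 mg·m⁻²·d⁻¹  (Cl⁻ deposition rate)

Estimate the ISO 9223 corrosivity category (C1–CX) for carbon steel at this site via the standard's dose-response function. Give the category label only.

carbon steel: T≤10 °C ⇒ hinge +0.150·(9.0−10) = -0.1500
  sulphur-dioxide contribution → 93.86 μm/a
  chloride contribution → 95.26 μm/a
  ⇒ r_corr(carbon steel) = 189.1 μm/a
189 μm/a falls in (80, 200] for carbon steel → category C5

C5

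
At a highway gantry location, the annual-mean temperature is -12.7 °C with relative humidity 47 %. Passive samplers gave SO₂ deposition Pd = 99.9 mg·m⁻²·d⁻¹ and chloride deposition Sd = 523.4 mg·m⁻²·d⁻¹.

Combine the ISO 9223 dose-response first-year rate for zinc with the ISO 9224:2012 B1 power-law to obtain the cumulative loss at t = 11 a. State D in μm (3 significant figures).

D(11) = 4.68 μm

zinc: T≤10 °C ⇒ hinge +0.038·(-12.7−10) = -0.8626
  Pd branch = 0.0129·Pd^0.44·e^(0.046·RH+f) = 0.3587 μm/a
  Sd branch = 0.0175·Sd^0.57·e^(0.008·RH+0.085·T) = 0.3071 μm/a
  sum: 0.3587 + 0.3071 → r_corr = 0.6658 μm/a
ISO 9224: D(t) = r_corr · t^b with b = 0.813 (zinc, B1)
  D(11) = 0.6658 × 11^0.813 = 0.6658 × 7.025 = 4.677 μm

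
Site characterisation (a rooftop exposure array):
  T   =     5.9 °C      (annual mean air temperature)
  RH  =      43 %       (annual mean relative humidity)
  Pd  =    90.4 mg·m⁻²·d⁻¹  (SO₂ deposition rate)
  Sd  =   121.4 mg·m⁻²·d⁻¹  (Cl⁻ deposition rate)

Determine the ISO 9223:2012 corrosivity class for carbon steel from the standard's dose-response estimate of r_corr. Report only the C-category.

C3

carbon steel: T≤10 °C ⇒ hinge +0.150·(5.9−10) = -0.6150
  SO₂ term: 1.77·90.4^0.52·exp(0.02·43-0.6150) = 23.53
  Sd branch = 0.102·Sd^0.62·e^(0.033·RH+0.04·T) = 10.46 μm/a
  r_corr = 23.53 + 10.46 = 33.99 μm/a
Category bounds: 25…50 μm/a bracket r_corr ⇒ C3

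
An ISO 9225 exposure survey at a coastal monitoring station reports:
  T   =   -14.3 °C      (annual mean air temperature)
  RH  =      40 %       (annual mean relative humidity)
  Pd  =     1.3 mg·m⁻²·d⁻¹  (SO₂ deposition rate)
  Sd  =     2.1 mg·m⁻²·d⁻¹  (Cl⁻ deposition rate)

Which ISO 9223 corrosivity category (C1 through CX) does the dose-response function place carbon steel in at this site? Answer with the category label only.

carbon steel: T≤10 °C ⇒ hinge +0.150·(-14.3−10) = -3.6450
  SO₂ term: 1.77·1.3^0.52·exp(0.02·40-3.6450) = 0.1179
  Cl⁻ term: 0.102·2.1^0.62·exp(0.033·40+0.04·-14.3) = 0.3414
  r_corr = 0.1179 + 0.3414 = 0.4593 μm/a
ISO 9223 Table 2 (carbon steel): 0 < 0.459 ≤ 1.3 μm/a ⇒ C1

C1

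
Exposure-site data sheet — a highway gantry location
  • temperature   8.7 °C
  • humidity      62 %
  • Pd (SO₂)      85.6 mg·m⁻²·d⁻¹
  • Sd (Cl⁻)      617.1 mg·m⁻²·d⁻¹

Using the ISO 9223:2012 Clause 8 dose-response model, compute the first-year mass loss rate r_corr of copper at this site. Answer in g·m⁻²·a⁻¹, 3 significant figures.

copper: temperature factor f = +0.126·(-1.3) = -0.1638
  sulphur-dioxide contribution → 0.5549 μm/a
  chloride contribution → 0.8291 μm/a
  total first-year rate 1.384 μm/a
Convert to mass loss: 1.384 μm/a × 8.96 g/cm³ = 12.4 g·m⁻²·a⁻¹

r_corr = 12.4 g·m⁻²·a⁻¹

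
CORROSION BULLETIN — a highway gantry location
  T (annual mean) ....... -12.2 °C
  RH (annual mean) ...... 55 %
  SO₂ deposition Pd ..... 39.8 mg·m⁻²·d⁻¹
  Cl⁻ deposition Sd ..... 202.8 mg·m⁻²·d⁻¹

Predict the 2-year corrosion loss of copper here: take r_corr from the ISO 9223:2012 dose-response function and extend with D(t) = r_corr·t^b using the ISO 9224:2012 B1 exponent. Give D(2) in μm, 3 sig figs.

copper: T≤10 °C ⇒ hinge +0.126·(-12.2−10) = -2.7972
  SO₂ term: 0.0053·39.8^0.26·exp(0.059·55-2.7972) = 0.02161
  Sd branch = 0.01025·Sd^0.27·e^(0.036·RH+0.049·T) = 0.1714 μm/a
  r_corr = 0.02161 + 0.1714 = 0.193 μm/a
Power-law: D(2) = r_corr · 2^0.667
  D(2) = 0.193 × 2^0.667 = 0.193 × 1.588 = 0.3064 μm

D(2) = 0.306 μm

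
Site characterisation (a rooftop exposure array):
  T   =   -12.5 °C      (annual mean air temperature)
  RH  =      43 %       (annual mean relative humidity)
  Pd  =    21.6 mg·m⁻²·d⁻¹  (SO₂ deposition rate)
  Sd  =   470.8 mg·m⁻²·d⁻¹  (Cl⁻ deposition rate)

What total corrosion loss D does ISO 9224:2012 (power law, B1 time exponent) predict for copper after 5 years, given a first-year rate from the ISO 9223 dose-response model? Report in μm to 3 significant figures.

D(5) = 0.428 μm

copper: temperature factor f = +0.126·(-22.5) = -2.8350
  SO₂ term: 0.0053·21.6^0.26·exp(0.059·43-2.8350) = 0.008746
  Cl⁻ term: 0.01025·470.8^0.27·exp(0.036·43+0.049·-12.5) = 0.1376
  r_corr = 0.008746 + 0.1376 = 0.1464 μm/a
Long-term exponent b (ISO 9224 Table 2, B1) = 0.667
  D(5) = 0.1464 × 5^0.667 = 0.1464 × 2.926 = 0.4282 μm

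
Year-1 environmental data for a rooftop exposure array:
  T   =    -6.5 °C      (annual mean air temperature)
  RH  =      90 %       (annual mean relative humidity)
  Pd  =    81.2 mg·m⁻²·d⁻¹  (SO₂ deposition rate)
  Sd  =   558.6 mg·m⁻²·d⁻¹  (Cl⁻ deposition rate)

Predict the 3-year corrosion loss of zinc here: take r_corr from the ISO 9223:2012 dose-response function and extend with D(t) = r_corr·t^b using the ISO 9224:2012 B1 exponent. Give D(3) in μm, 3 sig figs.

zinc: temperature factor f = +0.038·(-16.5) = -0.6270
  SO₂ term: 0.0129·81.2^0.44·exp(0.046·90-0.6270) = 2.996
  Cl⁻ term: 0.0175·558.6^0.57·exp(0.008·90+0.085·-6.5) = 0.7614
  sum: 2.996 + 0.7614 → r_corr = 3.757 μm/a
Long-term exponent b (ISO 9224 Table 2, B1) = 0.813
  D(3) = 3.757 × 3^0.813 = 3.757 × 2.443 = 9.178 μm

D(3) = 9.18 μm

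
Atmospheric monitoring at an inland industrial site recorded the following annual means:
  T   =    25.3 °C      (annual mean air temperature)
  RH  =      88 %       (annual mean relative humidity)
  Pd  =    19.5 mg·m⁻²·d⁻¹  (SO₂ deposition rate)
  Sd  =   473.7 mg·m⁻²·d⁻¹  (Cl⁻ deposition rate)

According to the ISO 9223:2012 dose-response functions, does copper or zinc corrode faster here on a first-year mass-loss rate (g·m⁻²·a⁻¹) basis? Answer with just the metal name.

zinc

copper: T>10 °C ⇒ hinge -0.080·(25.3−10) = -1.2240
  Pd branch = 0.0053·Pd^0.26·e^(0.059·RH+f) = 0.6067 μm/a
  Sd branch = 0.01025·Sd^0.27·e^(0.036·RH+0.049·T) = 4.44 μm/a
  r_corr = 0.6067 + 4.44 = 5.046 μm/a
  mass loss = 5.046 μm/a × 8.96 g/cm³ = 45.22 g·m⁻²·a⁻¹
zinc: T>10 °C ⇒ hinge -0.071·(25.3−10) = -1.0863
  Pd branch = 0.0129·Pd^0.44·e^(0.046·RH+f) = 0.9214 μm/a
  Cl⁻ term: 0.0175·473.7^0.57·exp(0.008·88+0.085·25.3) = 10.18
  r_corr = 0.9214 + 10.18 = 11.1 μm/a
  mass loss = 11.1 μm/a × 7.14 g/cm³ = 79.27 g·m⁻²·a⁻¹
Ordering by g·m⁻²·a⁻¹: zinc (79.3) > copper (45.2)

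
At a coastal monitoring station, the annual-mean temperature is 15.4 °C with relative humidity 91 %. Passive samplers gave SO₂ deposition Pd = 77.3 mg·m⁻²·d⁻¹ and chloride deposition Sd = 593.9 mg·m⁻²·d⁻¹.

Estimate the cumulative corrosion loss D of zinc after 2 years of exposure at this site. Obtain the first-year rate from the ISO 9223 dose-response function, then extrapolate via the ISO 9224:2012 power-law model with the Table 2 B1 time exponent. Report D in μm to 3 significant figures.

zinc: f(T) = -0.071·(T−10) [T>10 °C] = -0.3834
  sulphur-dioxide contribution → 3.916 μm/a
  chloride contribution → 5.113 μm/a
  total first-year rate 9.029 μm/a
Power-law: D(2) = r_corr · 2^0.813
  D(2) = 9.029 × 2^0.813 = 9.029 × 1.757 = 15.86 μm

D(2) = 15.9 μm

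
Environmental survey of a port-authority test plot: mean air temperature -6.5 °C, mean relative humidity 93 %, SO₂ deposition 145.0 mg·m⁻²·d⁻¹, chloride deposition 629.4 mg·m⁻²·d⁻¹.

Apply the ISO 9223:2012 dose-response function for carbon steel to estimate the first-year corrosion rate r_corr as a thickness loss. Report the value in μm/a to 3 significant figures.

r_corr = 105 μm/a

carbon steel: f(T) = +0.150·(T−10) [T≤10 °C] = -2.4750
  SO₂ term: 1.77·145.0^0.52·exp(0.02·93-2.4750) = 12.73
  Sd branch = 0.102·Sd^0.62·e^(0.033·RH+0.04·T) = 92.02 μm/a
  sum: 12.73 + 92.02 → r_corr = 104.7 μm/a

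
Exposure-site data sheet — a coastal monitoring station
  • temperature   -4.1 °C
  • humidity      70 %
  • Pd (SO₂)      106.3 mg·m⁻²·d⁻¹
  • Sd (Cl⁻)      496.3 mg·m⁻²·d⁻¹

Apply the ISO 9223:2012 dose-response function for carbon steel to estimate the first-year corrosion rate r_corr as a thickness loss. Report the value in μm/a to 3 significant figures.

r_corr = 50.7 μm/a

carbon steel: T≤10 °C ⇒ hinge +0.150·(-4.1−10) = -2.1150
  SO₂ term: 1.77·106.3^0.52·exp(0.02·70-2.1150) = 9.801
  Cl⁻ term: 0.102·496.3^0.62·exp(0.033·70+0.04·-4.1) = 40.92
  sum: 9.801 + 40.92 → r_corr = 50.72 μm/a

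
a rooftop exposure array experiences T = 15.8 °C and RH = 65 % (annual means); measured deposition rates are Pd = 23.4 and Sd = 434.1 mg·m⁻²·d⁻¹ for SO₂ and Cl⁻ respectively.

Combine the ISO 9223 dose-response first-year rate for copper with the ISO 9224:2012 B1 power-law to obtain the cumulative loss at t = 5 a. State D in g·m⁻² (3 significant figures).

copper: f(T) = -0.080·(T−10) [T>10 °C] = -0.4640
  SO₂ term: 0.0053·23.4^0.26·exp(0.059·65-0.4640) = 0.3502
  Sd branch = 0.01025·Sd^0.27·e^(0.036·RH+0.049·T) = 1.189 μm/a
  sum: 0.3502 + 1.189 → r_corr = 1.54 μm/a
ISO 9224: D(t) = r_corr · t^b with b = 0.667 (copper, B1)
  D(5) = 1.54 × 5^0.667 = 1.54 × 2.926 = 4.504 μm
  Mass loss = 4.504 μm × 8.96 g/cm³ = 40.36 g·m⁻²

D(5) = 40.4 g·m⁻²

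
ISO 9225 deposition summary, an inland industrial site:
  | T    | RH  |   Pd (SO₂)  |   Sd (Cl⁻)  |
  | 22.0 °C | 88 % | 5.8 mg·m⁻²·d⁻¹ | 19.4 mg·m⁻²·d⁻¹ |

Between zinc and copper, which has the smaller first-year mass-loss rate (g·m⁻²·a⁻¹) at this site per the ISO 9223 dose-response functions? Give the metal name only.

zinc: f(T) = -0.071·(T−10) [T>10 °C] = -0.8520
  SO₂ term: 0.0129·5.8^0.44·exp(0.046·88-0.8520) = 0.6831
  Sd branch = 0.0175·Sd^0.57·e^(0.008·RH+0.085·T) = 1.244 μm/a
  r_corr = 0.6831 + 1.244 = 1.928 μm/a
  mass loss = 1.928 μm/a × 7.14 g/cm³ = 13.76 g·m⁻²·a⁻¹
copper: T>10 °C ⇒ hinge -0.080·(22.0−10) = -0.9600
  SO₂ term: 0.0053·5.8^0.26·exp(0.059·88-0.9600) = 0.5764
  Sd branch = 0.01025·Sd^0.27·e^(0.036·RH+0.049·T) = 1.594 μm/a
  r_corr = 0.5764 + 1.594 = 2.17 μm/a
  mass loss = 2.17 μm/a × 8.96 g/cm³ = 19.45 g·m⁻²·a⁻¹
Ordering by g·m⁻²·a⁻¹: copper (19.4) > zinc (13.8)

zinc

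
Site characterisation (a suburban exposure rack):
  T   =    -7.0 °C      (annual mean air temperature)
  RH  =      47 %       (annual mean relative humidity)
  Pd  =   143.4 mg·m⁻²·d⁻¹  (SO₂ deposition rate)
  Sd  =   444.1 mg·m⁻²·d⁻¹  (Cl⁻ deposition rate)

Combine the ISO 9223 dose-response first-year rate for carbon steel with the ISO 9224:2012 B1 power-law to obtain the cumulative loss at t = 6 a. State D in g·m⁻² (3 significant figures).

carbon steel: temperature factor f = +0.150·(-17.0) = -2.5500
  sulphur-dioxide contribution → 4.679 μm/a
  chloride contribution → 15.92 μm/a
  total first-year rate 20.6 μm/a
ISO 9224: D(t) = r_corr · t^b with b = 0.523 (carbon steel, B1)
  D(6) = 20.6 × 6^0.523 = 20.6 × 2.553 = 52.59 μm
  Mass loss = 52.59 μm × 7.85 g/cm³ = 412.8 g·m⁻²

D(6) = 413 g·m⁻²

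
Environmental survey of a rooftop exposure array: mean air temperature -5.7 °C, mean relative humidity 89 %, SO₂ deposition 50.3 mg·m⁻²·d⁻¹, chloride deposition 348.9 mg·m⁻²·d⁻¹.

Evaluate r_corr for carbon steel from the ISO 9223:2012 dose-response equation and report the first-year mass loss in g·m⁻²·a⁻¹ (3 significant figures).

r_corr = 513 g·m⁻²·a⁻¹

carbon steel: T≤10 °C ⇒ hinge +0.150·(-5.7−10) = -2.3550
  Pd branch = 1.77·Pd^0.52·e^(0.02·RH+f) = 7.64 μm/a
  Sd branch = 0.102·Sd^0.62·e^(0.033·RH+0.04·T) = 57.75 μm/a
  sum: 7.64 + 57.75 → r_corr = 65.39 μm/a
Convert to mass loss: 65.39 μm/a × 7.85 g/cm³ = 513.3 g·m⁻²·a⁻¹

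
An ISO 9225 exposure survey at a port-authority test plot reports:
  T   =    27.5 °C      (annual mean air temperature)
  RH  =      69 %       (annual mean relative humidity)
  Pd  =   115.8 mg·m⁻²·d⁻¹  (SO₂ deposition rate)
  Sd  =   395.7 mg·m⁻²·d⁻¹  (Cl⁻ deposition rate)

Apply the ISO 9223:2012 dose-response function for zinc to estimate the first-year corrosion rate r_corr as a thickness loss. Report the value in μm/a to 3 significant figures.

r_corr = 10.2 μm/a

zinc: T>10 °C ⇒ hinge -0.071·(27.5−10) = -1.2425
  SO₂ term: 0.0129·115.8^0.44·exp(0.046·69-1.2425) = 0.7202
  Sd branch = 0.0175·Sd^0.57·e^(0.008·RH+0.085·T) = 9.515 μm/a
  sum: 0.7202 + 9.515 → r_corr = 10.24 μm/a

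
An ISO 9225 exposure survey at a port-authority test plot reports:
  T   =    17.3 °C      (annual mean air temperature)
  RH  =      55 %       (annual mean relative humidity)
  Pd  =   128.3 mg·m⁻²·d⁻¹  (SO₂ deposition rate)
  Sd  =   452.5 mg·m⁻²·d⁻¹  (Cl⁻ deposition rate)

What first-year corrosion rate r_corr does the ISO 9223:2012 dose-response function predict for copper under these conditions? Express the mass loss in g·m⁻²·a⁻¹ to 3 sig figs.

r_corr = 10.5 g·m⁻²·a⁻¹

copper: T>10 °C ⇒ hinge -0.080·(17.3−10) = -0.5840
  sulphur-dioxide contribution → 0.268 μm/a
  chloride contribution → 0.9032 μm/a
  total first-year rate 1.171 μm/a
Convert to mass loss: 1.171 μm/a × 8.96 g/cm³ = 10.49 g·m⁻²·a⁻¹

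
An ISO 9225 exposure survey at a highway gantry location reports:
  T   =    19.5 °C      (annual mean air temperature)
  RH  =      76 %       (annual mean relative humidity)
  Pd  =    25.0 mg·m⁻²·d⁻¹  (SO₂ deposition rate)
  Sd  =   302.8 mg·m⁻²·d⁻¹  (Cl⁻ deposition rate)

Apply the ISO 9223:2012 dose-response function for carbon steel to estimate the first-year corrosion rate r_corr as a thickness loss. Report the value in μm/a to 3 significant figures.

carbon steel: temperature factor f = -0.054·(9.5) = -0.5130
  sulphur-dioxide contribution → 25.84 μm/a
  chloride contribution → 94.38 μm/a
  ⇒ r_corr(carbon steel) = 120.2 μm/a

r_corr = 120 μm/a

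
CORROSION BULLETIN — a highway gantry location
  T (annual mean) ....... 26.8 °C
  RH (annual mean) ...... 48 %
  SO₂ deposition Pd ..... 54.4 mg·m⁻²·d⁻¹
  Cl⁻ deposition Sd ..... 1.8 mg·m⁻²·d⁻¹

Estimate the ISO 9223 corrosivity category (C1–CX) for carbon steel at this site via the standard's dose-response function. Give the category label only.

C2

carbon steel: f(T) = -0.054·(T−10) [T>10 °C] = -0.9072
  Pd branch = 1.77·Pd^0.52·e^(0.02·RH+f) = 14.91 μm/a
  Cl⁻ term: 0.102·1.8^0.62·exp(0.033·48+0.04·26.8) = 2.091
  r_corr = 14.91 + 2.091 = 17 μm/a
ISO 9223 Table 2 (carbon steel): 1.3 < 17 ≤ 25 μm/a ⇒ C2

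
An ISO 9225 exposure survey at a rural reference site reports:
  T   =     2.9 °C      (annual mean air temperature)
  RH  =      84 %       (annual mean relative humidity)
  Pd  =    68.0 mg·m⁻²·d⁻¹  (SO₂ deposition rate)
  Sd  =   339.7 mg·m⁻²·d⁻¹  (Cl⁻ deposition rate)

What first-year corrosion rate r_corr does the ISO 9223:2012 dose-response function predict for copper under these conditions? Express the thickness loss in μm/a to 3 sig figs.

r_corr = 2.09 μm/a

copper: temperature factor f = +0.126·(-7.1) = -0.8946
  Pd branch = 0.0053·Pd^0.26·e^(0.059·RH+f) = 0.9217 μm/a
  Cl⁻ term: 0.01025·339.7^0.27·exp(0.036·84+0.049·2.9) = 1.173
  sum: 0.9217 + 1.173 → r_corr = 2.094 μm/a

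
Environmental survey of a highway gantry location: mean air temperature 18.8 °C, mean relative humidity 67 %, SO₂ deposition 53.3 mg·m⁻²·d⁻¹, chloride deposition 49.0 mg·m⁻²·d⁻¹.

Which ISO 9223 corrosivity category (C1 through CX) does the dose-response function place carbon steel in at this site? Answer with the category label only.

carbon steel: temperature factor f = -0.054·(8.8) = -0.4752
  SO₂ term: 1.77·53.3^0.52·exp(0.02·67-0.4752) = 33.22
  Sd branch = 0.102·Sd^0.62·e^(0.033·RH+0.04·T) = 22.05 μm/a
  sum: 33.22 + 22.05 → r_corr = 55.27 μm/a
ISO 9223 Table 2 (carbon steel): 50 < 55.3 ≤ 80 μm/a ⇒ C4

C4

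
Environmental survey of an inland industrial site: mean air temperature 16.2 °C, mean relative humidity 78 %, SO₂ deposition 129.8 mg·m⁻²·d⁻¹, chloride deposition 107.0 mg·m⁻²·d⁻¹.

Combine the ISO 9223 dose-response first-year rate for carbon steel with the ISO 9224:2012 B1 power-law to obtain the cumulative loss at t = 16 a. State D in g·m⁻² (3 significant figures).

D(16) = 4.08e+03 g·m⁻²

carbon steel: temperature factor f = -0.054·(6.2) = -0.3348
  Pd branch = 1.77·Pd^0.52·e^(0.02·RH+f) = 75.68 μm/a
  Sd branch = 0.102·Sd^0.62·e^(0.033·RH+0.04·T) = 46.36 μm/a
  sum: 75.68 + 46.36 → r_corr = 122 μm/a
Power-law: D(16) = r_corr · 16^0.523
  D(16) = 122 × 16^0.523 = 122 × 4.263 = 520.3 μm
  Mass loss = 520.3 μm × 7.85 g/cm³ = 4084 g·m⁻²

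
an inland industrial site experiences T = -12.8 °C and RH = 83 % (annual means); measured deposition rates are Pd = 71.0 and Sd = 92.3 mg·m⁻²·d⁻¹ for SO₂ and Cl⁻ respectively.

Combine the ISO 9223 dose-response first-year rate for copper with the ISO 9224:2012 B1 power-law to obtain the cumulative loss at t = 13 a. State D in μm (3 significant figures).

D(13) = 2.71 μm

copper: temperature factor f = +0.126·(-22.8) = -2.8728
  Pd branch = 0.0053·Pd^0.26·e^(0.059·RH+f) = 0.1215 μm/a
  Sd branch = 0.01025·Sd^0.27·e^(0.036·RH+0.049·T) = 0.3686 μm/a
  r_corr = 0.1215 + 0.3686 = 0.4902 μm/a
ISO 9224: D(t) = r_corr · t^b with b = 0.667 (copper, B1)
  D(13) = 0.4902 × 13^0.667 = 0.4902 × 5.534 = 2.712 μm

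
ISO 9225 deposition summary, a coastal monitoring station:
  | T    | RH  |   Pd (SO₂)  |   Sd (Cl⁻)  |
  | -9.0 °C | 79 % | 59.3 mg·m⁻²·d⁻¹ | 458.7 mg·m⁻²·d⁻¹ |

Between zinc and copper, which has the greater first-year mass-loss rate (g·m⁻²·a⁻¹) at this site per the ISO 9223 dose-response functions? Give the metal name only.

zinc: f(T) = +0.038·(T−10) [T≤10 °C] = -0.7220
  SO₂ term: 0.0129·59.3^0.44·exp(0.046·79-0.7220) = 1.43
  Cl⁻ term: 0.0175·458.7^0.57·exp(0.008·79+0.085·-9.0) = 0.5039
  sum: 1.43 + 0.5039 → r_corr = 1.934 μm/a
  mass loss = 1.934 μm/a × 7.14 g/cm³ = 13.81 g·m⁻²·a⁻¹
copper: f(T) = +0.126·(T−10) [T≤10 °C] = -2.3940
  Pd branch = 0.0053·Pd^0.26·e^(0.059·RH+f) = 0.1478 μm/a
  Sd branch = 0.01025·Sd^0.27·e^(0.036·RH+0.049·T) = 0.5929 μm/a
  sum: 0.1478 + 0.5929 → r_corr = 0.7407 μm/a
  mass loss = 0.7407 μm/a × 8.96 g/cm³ = 6.637 g·m⁻²·a⁻¹
Ordering by g·m⁻²·a⁻¹: zinc (13.8) > copper (6.64)

zinc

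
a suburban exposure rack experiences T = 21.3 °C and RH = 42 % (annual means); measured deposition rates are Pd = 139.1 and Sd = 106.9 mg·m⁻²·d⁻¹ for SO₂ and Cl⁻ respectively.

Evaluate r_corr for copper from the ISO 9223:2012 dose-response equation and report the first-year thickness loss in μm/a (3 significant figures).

copper: f(T) = -0.080·(T−10) [T>10 °C] = -0.9040
  SO₂ term: 0.0053·139.1^0.26·exp(0.059·42-0.9040) = 0.09228
  Cl⁻ term: 0.01025·106.9^0.27·exp(0.036·42+0.049·21.3) = 0.4661
  sum: 0.09228 + 0.4661 → r_corr = 0.5584 μm/a

r_corr = 0.558 μm/a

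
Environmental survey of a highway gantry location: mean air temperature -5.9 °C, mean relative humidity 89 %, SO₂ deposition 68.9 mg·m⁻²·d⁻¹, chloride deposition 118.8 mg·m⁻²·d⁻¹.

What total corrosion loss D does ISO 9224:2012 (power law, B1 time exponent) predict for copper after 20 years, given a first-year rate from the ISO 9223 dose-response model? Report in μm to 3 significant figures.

D(20) = 8.09 μm

copper: f(T) = +0.126·(T−10) [T≤10 °C] = -2.0034
  Pd branch = 0.0053·Pd^0.26·e^(0.059·RH+f) = 0.4099 μm/a
  Sd branch = 0.01025·Sd^0.27·e^(0.036·RH+0.049·T) = 0.6868 μm/a
  sum: 0.4099 + 0.6868 → r_corr = 1.097 μm/a
Power-law: D(20) = r_corr · 20^0.667
  D(20) = 1.097 × 20^0.667 = 1.097 × 7.375 = 8.088 μm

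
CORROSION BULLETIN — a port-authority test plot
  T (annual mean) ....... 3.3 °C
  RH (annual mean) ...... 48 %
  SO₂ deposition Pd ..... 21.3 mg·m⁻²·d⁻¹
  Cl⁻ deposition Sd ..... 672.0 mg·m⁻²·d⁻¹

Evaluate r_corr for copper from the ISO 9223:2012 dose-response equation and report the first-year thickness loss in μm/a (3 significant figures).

copper: temperature factor f = +0.126·(-6.7) = -0.8442
  Pd branch = 0.0053·Pd^0.26·e^(0.059·RH+f) = 0.08569 μm/a
  Sd branch = 0.01025·Sd^0.27·e^(0.036·RH+0.049·T) = 0.3934 μm/a
  sum: 0.08569 + 0.3934 → r_corr = 0.4791 μm/a

r_corr = 0.479 μm/a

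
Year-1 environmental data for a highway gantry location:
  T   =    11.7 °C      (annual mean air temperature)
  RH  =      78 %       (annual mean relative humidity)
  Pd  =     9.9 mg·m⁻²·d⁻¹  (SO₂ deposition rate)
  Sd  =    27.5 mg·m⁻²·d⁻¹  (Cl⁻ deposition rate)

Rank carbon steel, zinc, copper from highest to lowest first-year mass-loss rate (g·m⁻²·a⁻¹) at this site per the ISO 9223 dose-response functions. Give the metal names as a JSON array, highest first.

["carbon steel", "copper", "zinc"]

carbon steel: T>10 °C ⇒ hinge -0.054·(11.7−10) = -0.0918
  sulphur-dioxide contribution → 25.31 μm/a
  chloride contribution → 16.68 μm/a
  total first-year rate 41.99 μm/a
  mass loss = 41.99 μm/a × 7.85 g/cm³ = 329.6 g·m⁻²·a⁻¹
zinc: f(T) = -0.071·(T−10) [T>10 °C] = -0.1207
  sulphur-dioxide contribution → 1.134 μm/a
  chloride contribution → 0.5839 μm/a
  ⇒ r_corr(zinc) = 1.718 μm/a
  mass loss = 1.718 μm/a × 7.14 g/cm³ = 12.26 g·m⁻²·a⁻¹
copper: T>10 °C ⇒ hinge -0.080·(11.7−10) = -0.1360
  sulphur-dioxide contribution → 0.837 μm/a
  chloride contribution → 0.7376 μm/a
  total first-year rate 1.575 μm/a
  mass loss = 1.575 μm/a × 8.96 g/cm³ = 14.11 g·m⁻²·a⁻¹
Ordering by g·m⁻²·a⁻¹: carbon steel (330) > copper (14.1) > zinc (12.3)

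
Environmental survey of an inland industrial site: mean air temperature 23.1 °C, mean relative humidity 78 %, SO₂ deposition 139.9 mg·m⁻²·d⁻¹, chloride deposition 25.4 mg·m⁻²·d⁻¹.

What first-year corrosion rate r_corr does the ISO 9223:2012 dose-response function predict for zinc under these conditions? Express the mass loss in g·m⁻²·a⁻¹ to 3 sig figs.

zinc: T>10 °C ⇒ hinge -0.071·(23.1−10) = -0.9301
  sulphur-dioxide contribution → 1.618 μm/a
  chloride contribution → 1.471 μm/a
  ⇒ r_corr(zinc) = 3.089 μm/a
Convert to mass loss: 3.089 μm/a × 7.14 g/cm³ = 22.06 g·m⁻²·a⁻¹

r_corr = 22.1 g·m⁻²·a⁻¹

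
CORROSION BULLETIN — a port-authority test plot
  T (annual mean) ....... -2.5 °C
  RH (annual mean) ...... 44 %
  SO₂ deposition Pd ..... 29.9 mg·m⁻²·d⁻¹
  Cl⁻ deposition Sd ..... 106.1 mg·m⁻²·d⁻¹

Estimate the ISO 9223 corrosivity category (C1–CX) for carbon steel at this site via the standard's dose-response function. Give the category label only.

C2

carbon steel: T≤10 °C ⇒ hinge +0.150·(-2.5−10) = -1.8750
  Pd branch = 1.77·Pd^0.52·e^(0.02·RH+f) = 3.83 μm/a
  Sd branch = 0.102·Sd^0.62·e^(0.033·RH+0.04·T) = 7.107 μm/a
  sum: 3.83 + 7.107 → r_corr = 10.94 μm/a
Category bounds: 1.3…25 μm/a bracket r_corr ⇒ C2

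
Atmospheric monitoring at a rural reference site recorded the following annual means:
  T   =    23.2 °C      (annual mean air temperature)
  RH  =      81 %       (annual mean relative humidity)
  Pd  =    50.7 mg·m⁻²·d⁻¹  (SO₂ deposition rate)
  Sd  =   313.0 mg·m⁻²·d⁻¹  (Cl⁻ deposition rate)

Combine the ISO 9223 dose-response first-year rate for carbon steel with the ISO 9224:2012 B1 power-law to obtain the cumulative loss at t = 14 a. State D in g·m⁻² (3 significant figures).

carbon steel: temperature factor f = -0.054·(13.2) = -0.7128
  Pd branch = 1.77·Pd^0.52·e^(0.02·RH+f) = 33.77 μm/a
  Sd branch = 0.102·Sd^0.62·e^(0.033·RH+0.04·T) = 131.7 μm/a
  r_corr = 33.77 + 131.7 = 165.5 μm/a
Long-term exponent b (ISO 9224 Table 2, B1) = 0.523
  D(14) = 165.5 × 14^0.523 = 165.5 × 3.976 = 658.1 μm
  Mass loss = 658.1 μm × 7.85 g/cm³ = 5166 g·m⁻²

D(14) = 5.17e+03 g·m⁻²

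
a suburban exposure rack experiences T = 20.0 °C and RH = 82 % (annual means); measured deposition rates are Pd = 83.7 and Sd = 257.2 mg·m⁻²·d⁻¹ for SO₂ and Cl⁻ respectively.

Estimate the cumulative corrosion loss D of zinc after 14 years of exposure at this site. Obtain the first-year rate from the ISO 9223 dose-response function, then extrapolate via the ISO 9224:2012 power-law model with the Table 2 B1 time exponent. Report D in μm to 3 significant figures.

D(14) = 53.8 μm

zinc: temperature factor f = -0.071·(10.0) = -0.7100
  Pd branch = 0.0129·Pd^0.44·e^(0.046·RH+f) = 1.934 μm/a
  Sd branch = 0.0175·Sd^0.57·e^(0.008·RH+0.085·T) = 4.366 μm/a
  sum: 1.934 + 4.366 → r_corr = 6.3 μm/a
ISO 9224: D(t) = r_corr · t^b with b = 0.813 (zinc, B1)
  D(14) = 6.3 × 14^0.813 = 6.3 × 8.547 = 53.84 μm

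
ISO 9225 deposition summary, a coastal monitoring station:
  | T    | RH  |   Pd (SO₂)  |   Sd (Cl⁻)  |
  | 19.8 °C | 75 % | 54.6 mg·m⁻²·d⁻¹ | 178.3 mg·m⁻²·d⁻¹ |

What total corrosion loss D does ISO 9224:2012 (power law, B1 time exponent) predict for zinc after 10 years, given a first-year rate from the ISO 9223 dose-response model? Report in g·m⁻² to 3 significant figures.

D(10) = 208 g·m⁻²

zinc: temperature factor f = -0.071·(9.8) = -0.6958
  sulphur-dioxide contribution → 1.178 μm/a
  chloride contribution → 3.294 μm/a
  ⇒ r_corr(zinc) = 4.472 μm/a
Long-term exponent b (ISO 9224 Table 2, B1) = 0.813
  D(10) = 4.472 × 10^0.813 = 4.472 × 6.501 = 29.07 μm
  Mass loss = 29.07 μm × 7.14 g/cm³ = 207.6 g·m⁻²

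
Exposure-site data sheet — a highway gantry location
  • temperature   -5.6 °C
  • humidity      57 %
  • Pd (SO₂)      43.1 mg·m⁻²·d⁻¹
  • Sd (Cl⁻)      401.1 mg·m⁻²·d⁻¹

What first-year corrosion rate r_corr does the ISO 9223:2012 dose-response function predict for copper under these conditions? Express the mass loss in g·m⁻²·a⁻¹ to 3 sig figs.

r_corr = 3.25 g·m⁻²·a⁻¹

copper: T≤10 °C ⇒ hinge +0.126·(-5.6−10) = -1.9656
  SO₂ term: 0.0053·43.1^0.26·exp(0.059·57-1.9656) = 0.05703
  Cl⁻ term: 0.01025·401.1^0.27·exp(0.036·57+0.049·-5.6) = 0.3059
  sum: 0.05703 + 0.3059 → r_corr = 0.3629 μm/a
Convert to mass loss: 0.3629 μm/a × 8.96 g/cm³ = 3.252 g·m⁻²·a⁻¹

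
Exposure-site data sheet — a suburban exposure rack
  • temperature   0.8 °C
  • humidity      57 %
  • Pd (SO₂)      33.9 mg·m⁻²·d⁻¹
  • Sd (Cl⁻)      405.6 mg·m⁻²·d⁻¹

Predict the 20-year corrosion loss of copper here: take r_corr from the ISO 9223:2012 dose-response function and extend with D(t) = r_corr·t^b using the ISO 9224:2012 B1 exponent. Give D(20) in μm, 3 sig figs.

copper: T≤10 °C ⇒ hinge +0.126·(0.8−10) = -1.1592
  Pd branch = 0.0053·Pd^0.26·e^(0.059·RH+f) = 0.12 μm/a
  Cl⁻ term: 0.01025·405.6^0.27·exp(0.036·57+0.049·0.8) = 0.4199
  r_corr = 0.12 + 0.4199 = 0.5399 μm/a
Long-term exponent b (ISO 9224 Table 2, B1) = 0.667
  D(20) = 0.5399 × 20^0.667 = 0.5399 × 7.375 = 3.982 μm

D(20) = 3.98 μm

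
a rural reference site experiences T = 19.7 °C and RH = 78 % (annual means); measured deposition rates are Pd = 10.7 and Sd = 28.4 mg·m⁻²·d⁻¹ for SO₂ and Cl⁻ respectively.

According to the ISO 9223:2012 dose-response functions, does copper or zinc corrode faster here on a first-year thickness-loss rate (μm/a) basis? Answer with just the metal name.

copper: T>10 °C ⇒ hinge -0.080·(19.7−10) = -0.7760
  Pd branch = 0.0053·Pd^0.26·e^(0.059·RH+f) = 0.4503 μm/a
  Cl⁻ term: 0.01025·28.4^0.27·exp(0.036·78+0.049·19.7) = 1.101
  r_corr = 0.4503 + 1.101 = 1.551 μm/a
zinc: T>10 °C ⇒ hinge -0.071·(19.7−10) = -0.6887
  SO₂ term: 0.0129·10.7^0.44·exp(0.046·78-0.6887) = 0.6648
  Cl⁻ term: 0.0175·28.4^0.57·exp(0.008·78+0.085·19.7) = 1.174
  sum: 0.6648 + 1.174 → r_corr = 1.839 μm/a
Ordering by μm/a: zinc (1.84) > copper (1.55)

zinc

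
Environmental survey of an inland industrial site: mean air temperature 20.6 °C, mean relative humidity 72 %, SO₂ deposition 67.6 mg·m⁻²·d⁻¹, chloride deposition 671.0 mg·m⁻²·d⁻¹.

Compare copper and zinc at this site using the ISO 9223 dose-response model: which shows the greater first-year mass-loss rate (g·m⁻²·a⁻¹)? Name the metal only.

zinc

copper: temperature factor f = -0.080·(10.6) = -0.8480
  sulphur-dioxide contribution → 0.475 μm/a
  chloride contribution → 2.178 μm/a
  total first-year rate 2.653 μm/a
  mass loss = 2.653 μm/a × 8.96 g/cm³ = 23.77 g·m⁻²·a⁻¹
zinc: f(T) = -0.071·(T−10) [T>10 °C] = -0.7526
  sulphur-dioxide contribution → 1.065 μm/a
  chloride contribution → 7.326 μm/a
  ⇒ r_corr(zinc) = 8.391 μm/a
  mass loss = 8.391 μm/a × 7.14 g/cm³ = 59.91 g·m⁻²·a⁻¹
Ordering by g·m⁻²·a⁻¹: zinc (59.9) > copper (23.8)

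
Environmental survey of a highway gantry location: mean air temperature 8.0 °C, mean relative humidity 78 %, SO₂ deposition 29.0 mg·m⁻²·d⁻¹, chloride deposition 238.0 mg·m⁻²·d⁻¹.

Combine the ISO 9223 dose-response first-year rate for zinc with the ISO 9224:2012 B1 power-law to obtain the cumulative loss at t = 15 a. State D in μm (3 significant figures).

D(15) = 30.4 μm

zinc: T≤10 °C ⇒ hinge +0.038·(8.0−10) = -0.0760
  Pd branch = 0.0129·Pd^0.44·e^(0.046·RH+f) = 1.902 μm/a
  Cl⁻ term: 0.0175·238.0^0.57·exp(0.008·78+0.085·8.0) = 1.459
  r_corr = 1.902 + 1.459 = 3.361 μm/a
ISO 9224: D(t) = r_corr · t^b with b = 0.813 (zinc, B1)
  D(15) = 3.361 × 15^0.813 = 3.361 × 9.04 = 30.38 μm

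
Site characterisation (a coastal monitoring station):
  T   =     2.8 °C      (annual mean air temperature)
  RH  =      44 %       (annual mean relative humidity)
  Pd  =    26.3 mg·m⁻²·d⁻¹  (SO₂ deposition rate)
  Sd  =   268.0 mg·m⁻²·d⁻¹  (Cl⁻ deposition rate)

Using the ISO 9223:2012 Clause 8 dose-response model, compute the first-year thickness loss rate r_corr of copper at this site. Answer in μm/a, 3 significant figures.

copper: temperature factor f = +0.126·(-7.2) = -0.9072
  SO₂ term: 0.0053·26.3^0.26·exp(0.059·44-0.9072) = 0.06713
  Sd branch = 0.01025·Sd^0.27·e^(0.036·RH+0.049·T) = 0.2593 μm/a
  r_corr = 0.06713 + 0.2593 = 0.3264 μm/a

r_corr = 0.326 μm/a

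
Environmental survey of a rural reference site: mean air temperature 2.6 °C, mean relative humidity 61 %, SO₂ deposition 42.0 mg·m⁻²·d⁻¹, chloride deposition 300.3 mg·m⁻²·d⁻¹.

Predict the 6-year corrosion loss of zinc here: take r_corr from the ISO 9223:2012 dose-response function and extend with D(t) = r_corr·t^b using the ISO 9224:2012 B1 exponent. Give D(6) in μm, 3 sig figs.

D(6) = 7.52 μm

zinc: T≤10 °C ⇒ hinge +0.038·(2.6−10) = -0.2812
  SO₂ term: 0.0129·42.0^0.44·exp(0.046·61-0.2812) = 0.8343
  Cl⁻ term: 0.0175·300.3^0.57·exp(0.008·61+0.085·2.6) = 0.9187
  sum: 0.8343 + 0.9187 → r_corr = 1.753 μm/a
Power-law: D(6) = r_corr · 6^0.813
  D(6) = 1.753 × 6^0.813 = 1.753 × 4.292 = 7.523 μm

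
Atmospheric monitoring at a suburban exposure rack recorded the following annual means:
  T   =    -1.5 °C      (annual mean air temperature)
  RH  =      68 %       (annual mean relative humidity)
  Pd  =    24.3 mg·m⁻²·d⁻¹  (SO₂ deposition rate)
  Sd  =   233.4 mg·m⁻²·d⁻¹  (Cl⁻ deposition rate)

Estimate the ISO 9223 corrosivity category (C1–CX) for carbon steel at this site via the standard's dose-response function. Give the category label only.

carbon steel: f(T) = +0.150·(T−10) [T≤10 °C] = -1.7250
  Pd branch = 1.77·Pd^0.52·e^(0.02·RH+f) = 6.456 μm/a
  Sd branch = 0.102·Sd^0.62·e^(0.033·RH+0.04·T) = 26.63 μm/a
  r_corr = 6.456 + 26.63 = 33.08 μm/a
ISO 9223 Table 2 (carbon steel): 25 < 33.1 ≤ 50 μm/a ⇒ C3

C3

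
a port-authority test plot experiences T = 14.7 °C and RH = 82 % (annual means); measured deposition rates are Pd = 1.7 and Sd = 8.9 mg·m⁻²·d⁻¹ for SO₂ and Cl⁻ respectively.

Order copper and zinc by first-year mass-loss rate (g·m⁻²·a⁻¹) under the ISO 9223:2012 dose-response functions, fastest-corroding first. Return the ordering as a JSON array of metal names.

["copper", "zinc"]

copper: temperature factor f = -0.080·(4.7) = -0.3760
  Pd branch = 0.0053·Pd^0.26·e^(0.059·RH+f) = 0.5272 μm/a
  Cl⁻ term: 0.01025·8.9^0.27·exp(0.036·82+0.049·14.7) = 0.7276
  sum: 0.5272 + 0.7276 → r_corr = 1.255 μm/a
  mass loss = 1.255 μm/a × 8.96 g/cm³ = 11.24 g·m⁻²·a⁻¹
zinc: T>10 °C ⇒ hinge -0.071·(14.7−10) = -0.3337
  SO₂ term: 0.0129·1.7^0.44·exp(0.046·82-0.3337) = 0.5072
  Cl⁻ term: 0.0175·8.9^0.57·exp(0.008·82+0.085·14.7) = 0.409
  sum: 0.5072 + 0.409 → r_corr = 0.9163 μm/a
  mass loss = 0.9163 μm/a × 7.14 g/cm³ = 6.542 g·m⁻²·a⁻¹
Ordering by g·m⁻²·a⁻¹: copper (11.2) > zinc (6.54)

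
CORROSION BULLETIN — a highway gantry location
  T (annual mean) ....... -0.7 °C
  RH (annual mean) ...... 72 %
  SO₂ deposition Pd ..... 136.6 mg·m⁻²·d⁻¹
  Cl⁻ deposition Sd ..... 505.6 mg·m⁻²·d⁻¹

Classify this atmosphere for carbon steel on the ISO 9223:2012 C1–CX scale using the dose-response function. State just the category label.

C4

carbon steel: temperature factor f = +0.150·(-10.7) = -1.6050
  Pd branch = 1.77·Pd^0.52·e^(0.02·RH+f) = 19.35 μm/a
  Cl⁻ term: 0.102·505.6^0.62·exp(0.033·72+0.04·-0.7) = 50.66
  r_corr = 19.35 + 50.66 = 70.02 μm/a
Category bounds: 50…80 μm/a bracket r_corr ⇒ C4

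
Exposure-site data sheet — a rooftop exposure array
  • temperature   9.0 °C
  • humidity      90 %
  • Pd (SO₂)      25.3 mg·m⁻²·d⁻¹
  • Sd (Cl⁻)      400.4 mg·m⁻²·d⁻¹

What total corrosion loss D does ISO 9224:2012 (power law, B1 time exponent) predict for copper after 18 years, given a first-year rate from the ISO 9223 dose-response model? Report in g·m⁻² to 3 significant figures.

copper: T≤10 °C ⇒ hinge +0.126·(9.0−10) = -0.1260
  sulphur-dioxide contribution → 2.19 μm/a
  chloride contribution → 2.051 μm/a
  ⇒ r_corr(copper) = 4.241 μm/a
Power-law: D(18) = r_corr · 18^0.667
  D(18) = 4.241 × 18^0.667 = 4.241 × 6.875 = 29.16 μm
  Mass loss = 29.16 μm × 8.96 g/cm³ = 261.3 g·m⁻²

D(18) = 261 g·m⁻²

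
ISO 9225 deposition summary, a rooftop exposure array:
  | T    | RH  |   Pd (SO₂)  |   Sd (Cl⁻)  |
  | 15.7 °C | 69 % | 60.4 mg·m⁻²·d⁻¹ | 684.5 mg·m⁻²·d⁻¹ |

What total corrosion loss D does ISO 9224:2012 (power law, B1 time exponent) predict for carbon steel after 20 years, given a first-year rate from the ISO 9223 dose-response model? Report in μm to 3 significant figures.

carbon steel: f(T) = -0.054·(T−10) [T>10 °C] = -0.3078
  sulphur-dioxide contribution → 43.63 μm/a
  chloride contribution → 106.7 μm/a
  total first-year rate 150.3 μm/a
Power-law: D(20) = r_corr · 20^0.523
  D(20) = 150.3 × 20^0.523 = 150.3 × 4.791 = 720.2 μm

D(20) = 720 μm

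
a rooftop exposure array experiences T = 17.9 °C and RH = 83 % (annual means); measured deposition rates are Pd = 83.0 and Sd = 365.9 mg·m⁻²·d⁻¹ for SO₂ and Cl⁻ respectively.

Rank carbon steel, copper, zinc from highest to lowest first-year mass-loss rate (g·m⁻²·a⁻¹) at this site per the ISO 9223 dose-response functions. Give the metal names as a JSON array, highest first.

carbon steel: T>10 °C ⇒ hinge -0.054·(17.9−10) = -0.4266
  SO₂ term: 1.77·83.0^0.52·exp(0.02·83-0.4266) = 60.47
  Cl⁻ term: 0.102·365.9^0.62·exp(0.033·83+0.04·17.9) = 125.4
  r_corr = 60.47 + 125.4 = 185.9 μm/a
  mass loss = 185.9 μm/a × 7.85 g/cm³ = 1459 g·m⁻²·a⁻¹
copper: f(T) = -0.080·(T−10) [T>10 °C] = -0.6320
  SO₂ term: 0.0053·83.0^0.26·exp(0.059·83-0.6320) = 1.19
  Sd branch = 0.01025·Sd^0.27·e^(0.036·RH+0.049·T) = 2.407 μm/a
  r_corr = 1.19 + 2.407 = 3.597 μm/a
  mass loss = 3.597 μm/a × 8.96 g/cm³ = 32.23 g·m⁻²·a⁻¹
zinc: f(T) = -0.071·(T−10) [T>10 °C] = -0.5609
  Pd branch = 0.0129·Pd^0.44·e^(0.046·RH+f) = 2.342 μm/a
  Cl⁻ term: 0.0175·365.9^0.57·exp(0.008·83+0.085·17.9) = 4.501
  r_corr = 2.342 + 4.501 = 6.843 μm/a
  mass loss = 6.843 μm/a × 7.14 g/cm³ = 48.86 g·m⁻²·a⁻¹
Ordering by g·m⁻²·a⁻¹: carbon steel (1460) > zinc (48.9) > copper (32.2)

["carbon steel", "zinc", "copper"]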